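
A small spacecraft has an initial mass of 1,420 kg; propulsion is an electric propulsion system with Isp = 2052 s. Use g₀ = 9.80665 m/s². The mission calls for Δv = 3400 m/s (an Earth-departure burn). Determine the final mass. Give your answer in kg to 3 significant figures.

final mass ≈ 1200 kg

v_e = Isp · g₀ = 2052 × 9.80665 = 20123.2 m/s.
m₀/m_f = exp(Δv / v_e) = exp(3400 / 20123.2) = exp(0.1690) = 1.1841.
m_f = m₀ / 1.1841 = 1,420 / 1.1841 = 1,199.22 kg.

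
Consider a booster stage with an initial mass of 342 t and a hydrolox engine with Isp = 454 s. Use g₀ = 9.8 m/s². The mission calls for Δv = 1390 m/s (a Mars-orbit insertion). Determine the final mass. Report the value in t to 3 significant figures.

final mass ≈ 250 t

v_e = Isp · g₀ = 454 × 9.8 = 4449.2 m/s.
m₀/m_f = exp(Δv / v_e) = exp(1390 / 4449.2) = exp(0.3124) = 1.3667.
m_f = m₀ / 1.3667 = 342 / 1.3667 = 250.238 t.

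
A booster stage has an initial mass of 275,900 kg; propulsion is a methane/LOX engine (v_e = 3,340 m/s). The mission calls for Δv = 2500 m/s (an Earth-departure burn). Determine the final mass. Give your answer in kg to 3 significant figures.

final mass ≈ 131000 kg

By the Tsiolkovsky rocket equation, m₀/m_f = exp(Δv / v_e) = exp(2500 / 3340.0) = exp(0.7485) = 2.1138.
m_f = m₀ / 2.1138 = 275,900 / 2.1138 = 130,523 kg.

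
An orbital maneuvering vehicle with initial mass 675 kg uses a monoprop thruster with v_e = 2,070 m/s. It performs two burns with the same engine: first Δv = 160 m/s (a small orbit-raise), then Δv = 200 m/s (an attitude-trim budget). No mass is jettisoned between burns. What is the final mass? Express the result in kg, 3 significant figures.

final mass ≈ 567 kg

After the first burn: m = 675 × exp(−160/2070.0) = 675 × 0.92562 = 624.794 kg.
After the second burn: m = 624.794 × exp(−200/2070.0) = 624.794 × 0.90790 = 567.25 kg.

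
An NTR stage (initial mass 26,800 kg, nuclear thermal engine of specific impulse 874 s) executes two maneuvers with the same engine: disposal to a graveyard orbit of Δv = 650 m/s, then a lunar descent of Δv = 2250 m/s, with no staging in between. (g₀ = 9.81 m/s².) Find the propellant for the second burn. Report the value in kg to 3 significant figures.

propellant for the second burn ≈ 5730 kg

v_e = Isp · g₀ = 874 × 9.81 = 8573.9 m/s.
After the first burn: m = 26800 × exp(−650/8573.9) = 26800 × 0.92699 = 24,843.3 kg.
After the second burn: m = 24,843.3 × exp(−2250/8573.9) = 24,843.3 × 0.76919 = 19,109.2 kg.
Second-burn propellant = 24,843.3 − 19,109.2 = 5,734.1 kg.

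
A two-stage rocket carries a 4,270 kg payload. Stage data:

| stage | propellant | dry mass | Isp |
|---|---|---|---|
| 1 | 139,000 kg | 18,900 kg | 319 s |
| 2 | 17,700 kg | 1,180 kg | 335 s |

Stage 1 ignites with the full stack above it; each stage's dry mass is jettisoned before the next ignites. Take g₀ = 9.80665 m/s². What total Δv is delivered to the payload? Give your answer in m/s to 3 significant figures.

Δv ≈ 9320 m/s

Ignition mass of stage 1 = 139,000+18,900 + 17,700+1,180 + 4,270 = 181,050 kg.
Stage 1: m₀ = 181,050 kg, m_f = 181,050 − 139,000 = 42,050 kg; Δv = 319×9.80665×ln(4.306) = 3128.3×1.4599 ≈ 4567 m/s.
Stage 2: m₀ = 23,150 kg, m_f = 23,150 − 17,700 = 5,450 kg; Δv = 335×9.80665×ln(4.248) = 3285.2×1.4464 ≈ 4752 m/s.
Total Δv = 4567 + 4752 = 9319 m/s.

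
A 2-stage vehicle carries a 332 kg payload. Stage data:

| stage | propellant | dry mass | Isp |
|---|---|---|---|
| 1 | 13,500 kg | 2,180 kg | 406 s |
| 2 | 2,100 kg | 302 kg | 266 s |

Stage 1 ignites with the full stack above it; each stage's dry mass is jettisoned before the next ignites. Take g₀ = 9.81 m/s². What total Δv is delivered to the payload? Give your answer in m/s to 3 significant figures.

Δv ≈ 9080 m/s

Ignition mass of stage 1 = 13,500+2,180 + 2,100+302 + 332 = 18,414 kg.
Stage 1: m₀ = 18,414 kg, m_f = 18,414 − 13,500 = 4,914 kg; Δv = 406×9.81×ln(3.747) = 3982.9×1.3210 ≈ 5261 m/s.
Stage 2: m₀ = 2,734 kg, m_f = 2,734 − 2,100 = 634 kg; Δv = 266×9.81×ln(4.312) = 2609.5×1.4615 ≈ 3814 m/s.
Total Δv = 5261 + 3814 = 9075 m/s.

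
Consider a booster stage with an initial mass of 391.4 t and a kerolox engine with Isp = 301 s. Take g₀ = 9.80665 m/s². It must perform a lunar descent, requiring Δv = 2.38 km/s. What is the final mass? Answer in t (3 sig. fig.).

v_e = Isp · g₀ = 301 × 9.80665 = 2951.8 m/s.
m₀/m_f = exp(Δv / v_e) = exp(2380 / 2951.8) = exp(0.8063) = 2.2396.
m_f = m₀ / 2.2396 = 391.4 / 2.2396 = 174.763 t.

final mass ≈ 175 t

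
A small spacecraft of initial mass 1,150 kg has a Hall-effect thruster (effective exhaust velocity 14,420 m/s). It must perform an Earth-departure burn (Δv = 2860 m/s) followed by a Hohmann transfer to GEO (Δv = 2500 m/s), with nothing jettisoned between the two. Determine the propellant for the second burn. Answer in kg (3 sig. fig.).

propellant for the second burn ≈ 150 kg

After the first burn: m = 1150 × exp(−2860/14420.0) = 1150 × 0.82009 = 943.104 kg.
After the second burn: m = 943.104 × exp(−2500/14420.0) = 943.104 × 0.84083 = 792.99 kg.
Second-burn propellant = 943.104 − 792.99 = 150.114 kg.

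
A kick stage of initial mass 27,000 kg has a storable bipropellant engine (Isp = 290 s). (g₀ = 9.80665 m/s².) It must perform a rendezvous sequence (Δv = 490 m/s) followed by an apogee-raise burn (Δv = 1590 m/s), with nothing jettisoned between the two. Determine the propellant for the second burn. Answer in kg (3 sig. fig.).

propellant for the second burn ≈ 9730 kg

v_e = Isp · g₀ = 290 × 9.80665 = 2843.9 m/s.
After the first burn: m = 27000 × exp(−490/2843.9) = 27000 × 0.84173 = 22,726.7 kg.
After the second burn: m = 22,726.7 × exp(−1590/2843.9) = 22,726.7 × 0.57173 = 12,993.5 kg.
Second-burn propellant = 22,726.7 − 12,993.5 = 9,733.2 kg.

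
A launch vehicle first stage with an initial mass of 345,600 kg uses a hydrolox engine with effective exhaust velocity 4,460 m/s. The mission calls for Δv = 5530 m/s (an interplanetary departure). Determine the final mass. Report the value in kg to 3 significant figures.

final mass ≈ 100000 kg

m₀/m_f = exp(Δv / v_e) = exp(5530 / 4460.0) = exp(1.2399) = 3.4553.
m_f = m₀ / 3.4553 = 345,600 / 3.4553 = 100,020 kg.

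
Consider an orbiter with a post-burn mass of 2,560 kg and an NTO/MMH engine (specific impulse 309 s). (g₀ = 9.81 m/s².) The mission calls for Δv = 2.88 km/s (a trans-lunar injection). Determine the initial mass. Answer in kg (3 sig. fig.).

v_e = Isp · g₀ = 309 × 9.81 = 3031.3 m/s.
Using Δv = v_e ln(m₀/m_f): m₀/m_f = exp(Δv / v_e) = exp(2880 / 3031.3) = exp(0.9501) = 2.5859.
m₀ = m_f × 2.5859 = 2,560 × 2.5859 = 6,619.9 kg.

initial mass ≈ 6620 kg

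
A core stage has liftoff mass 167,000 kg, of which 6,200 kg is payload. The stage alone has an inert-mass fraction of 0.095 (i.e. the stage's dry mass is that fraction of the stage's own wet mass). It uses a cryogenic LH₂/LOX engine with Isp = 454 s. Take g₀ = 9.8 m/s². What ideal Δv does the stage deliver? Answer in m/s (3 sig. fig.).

Δv ≈ 9130 m/s

Stage wet mass = m₀ − payload = 167,000 − 6,200 = 160,800 kg.
Stage dry mass = ε × stage wet mass = 0.095 × 160,800 = 15,276 kg.
Burnout mass m_f = stage dry + payload = 15,276 + 6,200 = 21,476 kg.
v_e = Isp · g₀ = 454 × 9.8 = 4449.2 m/s.
Δv = v_e · ln(167,000/21,476) = 4449.2 × ln(7.776) = 4449.2 × 2.0511 ≈ 9126 m/s.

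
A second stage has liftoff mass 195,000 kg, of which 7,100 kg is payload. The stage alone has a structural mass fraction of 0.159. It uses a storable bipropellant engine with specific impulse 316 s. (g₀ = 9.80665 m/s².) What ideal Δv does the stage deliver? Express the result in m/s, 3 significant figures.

Δv ≈ 5150 m/s

Stage wet mass = m₀ − payload = 195,000 − 7,100 = 187,900 kg.
Stage dry mass = ε × stage wet mass = 0.159 × 187,900 = 29,876.1 kg.
Burnout mass m_f = stage dry + payload = 29,876.1 + 7,100 = 36,976.1 kg.
v_e = Isp · g₀ = 316 × 9.80665 = 3098.9 m/s.
Δv = v_e · ln(195,000/36,976.1) = 3098.9 × ln(5.274) = 3098.9 × 1.6627 ≈ 5153 m/s.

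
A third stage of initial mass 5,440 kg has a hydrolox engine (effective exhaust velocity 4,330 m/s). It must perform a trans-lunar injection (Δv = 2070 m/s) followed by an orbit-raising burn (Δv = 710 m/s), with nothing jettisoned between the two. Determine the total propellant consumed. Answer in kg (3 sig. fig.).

total propellant consumed ≈ 2580 kg

After the first burn: m = 5440 × exp(−2070/4330.0) = 5440 × 0.61998 = 3,372.69 kg.
After the second burn: m = 3,372.69 × exp(−710/4330.0) = 3,372.69 × 0.84877 = 2,862.64 kg.
Total propellant = m₀ − m_final = 5440 − 2,862.64 = 2,577.36 kg.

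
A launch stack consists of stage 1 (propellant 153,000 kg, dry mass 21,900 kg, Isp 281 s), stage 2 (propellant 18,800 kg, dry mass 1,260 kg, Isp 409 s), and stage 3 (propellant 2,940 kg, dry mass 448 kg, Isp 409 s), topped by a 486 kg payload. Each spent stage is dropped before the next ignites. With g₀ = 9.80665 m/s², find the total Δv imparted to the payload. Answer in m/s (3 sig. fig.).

Ignition mass of stage 1 = 153,000+21,900 + 18,800+1,260 + 2,940+448 + 486 = 198,834 kg.
Stage 1: m₀ = 198,834 kg, m_f = 198,834 − 153,000 = 45,834 kg; Δv = 281×9.80665×ln(4.338) = 2755.7×1.4674 ≈ 4044 m/s.
Stage 2: m₀ = 23,934 kg, m_f = 23,934 − 18,800 = 5,134 kg; Δv = 409×9.80665×ln(4.662) = 4010.9×1.5394 ≈ 6174 m/s.
Stage 3: m₀ = 3,874 kg, m_f = 3,874 − 2,940 = 934 kg; Δv = 409×9.80665×ln(4.148) = 4010.9×1.4226 ≈ 5706 m/s.
Total Δv = 4044 + 6174 + 5706 = 15924 m/s.

Δv ≈ 15900 m/s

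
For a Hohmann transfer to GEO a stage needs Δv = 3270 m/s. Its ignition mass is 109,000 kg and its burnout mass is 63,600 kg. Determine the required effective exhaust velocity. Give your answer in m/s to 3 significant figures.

v_e ≈ 6070 m/s

ln(m₀/m_f) = ln(109000/63600) = ln(1.714) = 0.5387.
Using Δv = v_e ln(m₀/m_f): v_e = Δv / ln(m₀/m_f) = 3270 / 0.5387 = 6069.8 m/s.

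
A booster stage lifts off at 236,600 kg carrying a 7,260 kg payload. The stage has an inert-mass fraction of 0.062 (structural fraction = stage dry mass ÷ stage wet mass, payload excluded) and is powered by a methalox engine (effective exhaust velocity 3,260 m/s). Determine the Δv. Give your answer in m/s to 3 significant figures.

Δv ≈ 7820 m/s

Stage wet mass = m₀ − payload = 236,600 − 7,260 = 229,340 kg.
Stage dry mass = ε × stage wet mass = 0.062 × 229,340 = 14,219.1 kg.
Burnout mass m_f = stage dry + payload = 14,219.1 + 7,260 = 21,479.1 kg.
Δv = v_e · ln(236,600/21,479.1) = 3260.0 × ln(11.02) = 3260.0 × 2.3993 ≈ 7822 m/s.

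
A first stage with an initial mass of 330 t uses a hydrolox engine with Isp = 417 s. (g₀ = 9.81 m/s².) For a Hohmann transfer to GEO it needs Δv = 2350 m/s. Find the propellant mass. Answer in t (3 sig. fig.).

v_e = Isp · g₀ = 417 × 9.81 = 4090.8 m/s.
m₀/m_f = exp(Δv / v_e) = exp(2350 / 4090.8) = exp(0.5745) = 1.7762.
m_f = 330 / 1.7762 = 185.79 t, so propellant = m₀ − m_f = 330 − 185.79 = 144.21 t.

propellant mass ≈ 144 t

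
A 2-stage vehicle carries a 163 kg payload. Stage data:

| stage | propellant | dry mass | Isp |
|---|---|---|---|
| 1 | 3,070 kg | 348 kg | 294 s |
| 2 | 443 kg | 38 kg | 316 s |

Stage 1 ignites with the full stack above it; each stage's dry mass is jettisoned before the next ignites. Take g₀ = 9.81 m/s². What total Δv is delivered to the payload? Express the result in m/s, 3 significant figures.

Ignition mass of stage 1 = 3,070+348 + 443+38 + 163 = 4,062 kg.
Stage 1: m₀ = 4,062 kg, m_f = 4,062 − 3,070 = 992 kg; Δv = 294×9.81×ln(4.095) = 2884.1×1.4097 ≈ 4066 m/s.
Stage 2: m₀ = 644 kg, m_f = 644 − 443 = 201 kg; Δv = 316×9.81×ln(3.204) = 3100.0×1.1644 ≈ 3610 m/s.
Total Δv = 4066 + 3610 = 7676 m/s.

Δv ≈ 7680 m/s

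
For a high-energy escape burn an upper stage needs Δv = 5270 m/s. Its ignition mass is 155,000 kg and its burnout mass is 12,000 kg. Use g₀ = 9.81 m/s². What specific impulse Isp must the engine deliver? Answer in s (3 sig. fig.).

ln(m₀/m_f) = ln(155000/12000) = ln(12.92) = 2.5585.
By the Tsiolkovsky rocket equation, v_e = Δv / ln(m₀/m_f) = 5270 / 2.5585 = 2059.8 m/s.
Isp = v_e / g₀ = 2059.8 / 9.81 = 210.0 s.

Isp ≈ 210 s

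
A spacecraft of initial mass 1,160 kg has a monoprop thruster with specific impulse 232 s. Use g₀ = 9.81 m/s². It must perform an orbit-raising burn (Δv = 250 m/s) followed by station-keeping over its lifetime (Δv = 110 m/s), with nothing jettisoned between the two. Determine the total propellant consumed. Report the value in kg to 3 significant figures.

v_e = Isp · g₀ = 232 × 9.81 = 2275.9 m/s.
After the first burn: m = 1160 × exp(−250/2275.9) = 1160 × 0.89597 = 1,039.33 kg.
After the second burn: m = 1,039.33 × exp(−110/2275.9) = 1,039.33 × 0.95282 = 990.294 kg.
Total propellant = m₀ − m_final = 1160 − 990.294 = 169.706 kg.

total propellant consumed ≈ 170 kg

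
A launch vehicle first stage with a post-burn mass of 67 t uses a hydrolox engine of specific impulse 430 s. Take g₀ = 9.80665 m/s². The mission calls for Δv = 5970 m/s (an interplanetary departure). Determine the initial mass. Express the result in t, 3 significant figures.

v_e = Isp · g₀ = 430 × 9.80665 = 4216.9 m/s.
m₀/m_f = exp(Δv / v_e) = exp(5970 / 4216.9) = exp(1.4157) = 4.1196.
m₀ = m_f × 4.1196 = 67 × 4.1196 = 276.013 t.

initial mass ≈ 276 t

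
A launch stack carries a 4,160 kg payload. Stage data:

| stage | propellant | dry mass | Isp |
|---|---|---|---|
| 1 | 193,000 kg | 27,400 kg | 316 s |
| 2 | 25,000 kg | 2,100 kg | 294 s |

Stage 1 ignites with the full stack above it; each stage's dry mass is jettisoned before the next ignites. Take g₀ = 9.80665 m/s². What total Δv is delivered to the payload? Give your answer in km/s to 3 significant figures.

Ignition mass of stage 1 = 193,000+27,400 + 25,000+2,100 + 4,160 = 251,660 kg.
Stage 1: m₀ = 251,660 kg, m_f = 251,660 − 193,000 = 58,660 kg; Δv = 316×9.80665×ln(4.29) = 3098.9×1.4563 ≈ 4513 m/s.
Stage 2: m₀ = 31,260 kg, m_f = 31,260 − 25,000 = 6,260 kg; Δv = 294×9.80665×ln(4.994) = 2883.2×1.6082 ≈ 4637 m/s.
Total Δv = 4513 + 4637 = 9150 m/s.

Δv ≈ 9.15 km/s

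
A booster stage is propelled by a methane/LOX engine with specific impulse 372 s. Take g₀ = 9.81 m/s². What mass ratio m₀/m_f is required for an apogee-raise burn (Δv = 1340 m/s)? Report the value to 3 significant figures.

mass ratio ≈ 1.44

v_e = Isp · g₀ = 372 × 9.81 = 3649.3 m/s.
Using Δv = v_e ln(m₀/m_f): m₀/m_f = exp(Δv / v_e) = exp(1340 / 3649.3) = exp(0.3672) = 1.4437.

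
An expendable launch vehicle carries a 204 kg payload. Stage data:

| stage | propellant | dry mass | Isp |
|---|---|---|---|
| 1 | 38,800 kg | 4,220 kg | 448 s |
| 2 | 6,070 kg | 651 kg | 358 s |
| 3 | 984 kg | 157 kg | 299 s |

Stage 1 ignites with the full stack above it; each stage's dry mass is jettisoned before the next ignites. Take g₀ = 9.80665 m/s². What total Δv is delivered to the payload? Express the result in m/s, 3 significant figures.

Ignition mass of stage 1 = 38,800+4,220 + 6,070+651 + 984+157 + 204 = 51,086 kg.
Stage 1: m₀ = 51,086 kg, m_f = 51,086 − 38,800 = 12,286 kg; Δv = 448×9.80665×ln(4.158) = 4393.4×1.4251 ≈ 6261 m/s.
Stage 2: m₀ = 8,066 kg, m_f = 8,066 − 6,070 = 1,996 kg; Δv = 358×9.80665×ln(4.041) = 3510.8×1.3965 ≈ 4903 m/s.
Stage 3: m₀ = 1,345 kg, m_f = 1,345 − 984 = 361 kg; Δv = 299×9.80665×ln(3.726) = 2932.2×1.3153 ≈ 3857 m/s.
Total Δv = 6261 + 4903 + 3857 = 15021 m/s.

Δv ≈ 15000 m/s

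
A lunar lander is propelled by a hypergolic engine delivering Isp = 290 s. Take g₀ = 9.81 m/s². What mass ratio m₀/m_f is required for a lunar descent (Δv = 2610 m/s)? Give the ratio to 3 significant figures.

v_e = Isp · g₀ = 290 × 9.81 = 2844.9 m/s.
Rocket equation: m₀/m_f = exp(Δv / v_e) = exp(2610 / 2844.9) = exp(0.9174) = 2.5029.

mass ratio ≈ 2.50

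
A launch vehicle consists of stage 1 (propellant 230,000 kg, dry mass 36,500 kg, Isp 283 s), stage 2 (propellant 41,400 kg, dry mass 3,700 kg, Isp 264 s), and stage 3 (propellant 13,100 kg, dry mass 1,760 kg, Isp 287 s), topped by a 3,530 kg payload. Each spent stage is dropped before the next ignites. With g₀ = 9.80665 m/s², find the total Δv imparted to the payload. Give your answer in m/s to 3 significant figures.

Ignition mass of stage 1 = 230,000+36,500 + 41,400+3,700 + 13,100+1,760 + 3,530 = 329,990 kg.
Stage 1: m₀ = 329,990 kg, m_f = 329,990 − 230,000 = 99,990 kg; Δv = 283×9.80665×ln(3.3) = 2775.3×1.1940 ≈ 3314 m/s.
Stage 2: m₀ = 63,490 kg, m_f = 63,490 − 41,400 = 22,090 kg; Δv = 264×9.80665×ln(2.874) = 2589.0×1.0558 ≈ 2733 m/s.
Stage 3: m₀ = 18,390 kg, m_f = 18,390 − 13,100 = 5,290 kg; Δv = 287×9.80665×ln(3.476) = 2814.5×1.2460 ≈ 3507 m/s.
Total Δv = 3314 + 2733 + 3507 = 9554 m/s.

Δv ≈ 9550 m/s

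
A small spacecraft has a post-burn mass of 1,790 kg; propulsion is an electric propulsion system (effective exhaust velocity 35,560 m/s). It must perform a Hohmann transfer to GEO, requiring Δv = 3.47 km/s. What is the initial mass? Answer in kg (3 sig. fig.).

m₀/m_f = exp(Δv / v_e) = exp(3470 / 35560.0) = exp(0.0976) = 1.1025.
m₀ = m_f × 1.1025 = 1,790 × 1.1025 = 1,973.48 kg.

initial mass ≈ 1970 kg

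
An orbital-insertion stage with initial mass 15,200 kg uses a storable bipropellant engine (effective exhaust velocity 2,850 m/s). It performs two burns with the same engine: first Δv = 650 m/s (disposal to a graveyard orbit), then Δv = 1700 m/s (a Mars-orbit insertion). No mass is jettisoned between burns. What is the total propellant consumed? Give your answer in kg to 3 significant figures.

After the first burn: m = 15200 × exp(−650/2850.0) = 15200 × 0.79607 = 12,100.3 kg.
After the second burn: m = 12,100.3 × exp(−1700/2850.0) = 12,100.3 × 0.55074 = 6,664.12 kg.
Total propellant = m₀ − m_final = 15200 − 6,664.12 = 8,535.88 kg.

total propellant consumed ≈ 8540 kg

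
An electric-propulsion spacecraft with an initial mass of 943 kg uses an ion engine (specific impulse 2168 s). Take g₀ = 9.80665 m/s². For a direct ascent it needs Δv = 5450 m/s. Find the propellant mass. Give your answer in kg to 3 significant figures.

propellant mass ≈ 213 kg

v_e = Isp · g₀ = 2168 × 9.80665 = 21260.8 m/s.
Using Δv = v_e ln(m₀/m_f): m₀/m_f = exp(Δv / v_e) = exp(5450 / 21260.8) = exp(0.2563) = 1.2922.
m_f = 943 / 1.2922 = 729.763 kg, so propellant = m₀ − m_f = 943 − 729.763 = 213.237 kg.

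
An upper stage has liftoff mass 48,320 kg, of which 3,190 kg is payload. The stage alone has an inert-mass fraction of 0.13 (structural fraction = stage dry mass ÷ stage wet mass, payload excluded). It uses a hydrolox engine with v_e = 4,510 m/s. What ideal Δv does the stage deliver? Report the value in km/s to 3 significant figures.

Δv ≈ 7.55 km/s

Stage wet mass = m₀ − payload = 48,320 − 3,190 = 45,130 kg.
Stage dry mass = ε × stage wet mass = 0.13 × 45,130 = 5,866.9 kg.
Burnout mass m_f = stage dry + payload = 5,866.9 + 3,190 = 9,056.9 kg.
Using Δv = v_e ln(m₀/m_f): Δv = v_e · ln(48,320/9,056.9) = 4510.0 × ln(5.335) = 4510.0 × 1.6743 ≈ 7551 m/s.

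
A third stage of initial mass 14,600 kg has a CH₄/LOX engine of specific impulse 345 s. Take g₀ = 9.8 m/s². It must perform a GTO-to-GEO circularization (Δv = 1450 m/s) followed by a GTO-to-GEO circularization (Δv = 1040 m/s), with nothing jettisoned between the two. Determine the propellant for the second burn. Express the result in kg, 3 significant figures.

propellant for the second burn ≈ 2520 kg

v_e = Isp · g₀ = 345 × 9.8 = 3381.0 m/s.
After the first burn: m = 14600 × exp(−1450/3381.0) = 14600 × 0.65125 = 9,508.25 kg.
After the second burn: m = 9,508.25 × exp(−1040/3381.0) = 9,508.25 × 0.73521 = 6,990.56 kg.
Second-burn propellant = 9,508.25 − 6,990.56 = 2,517.69 kg.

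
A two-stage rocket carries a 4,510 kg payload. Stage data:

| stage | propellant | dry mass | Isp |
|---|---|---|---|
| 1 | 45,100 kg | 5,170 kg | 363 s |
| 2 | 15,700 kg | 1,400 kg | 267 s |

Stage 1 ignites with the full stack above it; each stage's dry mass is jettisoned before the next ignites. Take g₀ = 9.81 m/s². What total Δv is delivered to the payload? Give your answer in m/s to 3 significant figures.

Ignition mass of stage 1 = 45,100+5,170 + 15,700+1,400 + 4,510 = 71,880 kg.
Stage 1: m₀ = 71,880 kg, m_f = 71,880 − 45,100 = 26,780 kg; Δv = 363×9.81×ln(2.684) = 3561.0×0.9873 ≈ 3516 m/s.
Stage 2: m₀ = 21,610 kg, m_f = 21,610 − 15,700 = 5,910 kg; Δv = 267×9.81×ln(3.657) = 2619.3×1.2965 ≈ 3396 m/s.
Total Δv = 3516 + 3396 = 6912 m/s.

Δv ≈ 6910 m/s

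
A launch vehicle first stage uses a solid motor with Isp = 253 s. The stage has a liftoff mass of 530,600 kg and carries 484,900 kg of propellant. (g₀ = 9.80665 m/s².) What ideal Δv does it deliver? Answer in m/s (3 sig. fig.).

Δv ≈ 6080 m/s

v_e = Isp · g₀ = 253 × 9.80665 = 2481.1 m/s.
m_f = m₀ − m_prop = 530,600 − 484,900 = 45,700 kg.
Δv = v_e · ln(m₀/m_f) = 2481.1 × ln(11.61) = 2481.1 × 2.4519 ≈ 6083.4 m/s.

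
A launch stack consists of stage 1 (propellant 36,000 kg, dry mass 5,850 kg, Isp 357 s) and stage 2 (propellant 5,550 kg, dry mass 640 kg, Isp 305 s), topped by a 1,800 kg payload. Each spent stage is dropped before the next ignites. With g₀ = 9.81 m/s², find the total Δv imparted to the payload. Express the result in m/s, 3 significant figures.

Δv ≈ 8040 m/s

Ignition mass of stage 1 = 36,000+5,850 + 5,550+640 + 1,800 = 49,840 kg.
Stage 1: m₀ = 49,840 kg, m_f = 49,840 − 36,000 = 13,840 kg; Δv = 357×9.81×ln(3.601) = 3502.2×1.2813 ≈ 4487 m/s.
Stage 2: m₀ = 7,990 kg, m_f = 7,990 − 5,550 = 2,440 kg; Δv = 305×9.81×ln(3.275) = 2992.1×1.1862 ≈ 3549 m/s.
Total Δv = 4487 + 3549 = 8036 m/s.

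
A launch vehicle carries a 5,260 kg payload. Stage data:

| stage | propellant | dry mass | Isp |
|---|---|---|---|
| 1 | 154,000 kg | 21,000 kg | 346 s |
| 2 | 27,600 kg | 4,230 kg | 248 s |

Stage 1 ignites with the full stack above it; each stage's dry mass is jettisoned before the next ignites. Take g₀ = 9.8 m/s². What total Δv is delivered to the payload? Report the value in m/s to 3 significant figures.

Ignition mass of stage 1 = 154,000+21,000 + 27,600+4,230 + 5,260 = 212,090 kg.
Stage 1: m₀ = 212,090 kg, m_f = 212,090 − 154,000 = 58,090 kg; Δv = 346×9.8×ln(3.651) = 3390.8×1.2950 ≈ 4391 m/s.
Stage 2: m₀ = 37,090 kg, m_f = 37,090 − 27,600 = 9,490 kg; Δv = 248×9.8×ln(3.908) = 2430.4×1.3631 ≈ 3313 m/s.
Total Δv = 4391 + 3313 = 7704 m/s.

Δv ≈ 7700 m/s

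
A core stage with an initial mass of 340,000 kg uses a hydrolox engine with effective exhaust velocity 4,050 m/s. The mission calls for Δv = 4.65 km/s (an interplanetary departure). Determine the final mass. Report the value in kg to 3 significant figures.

Using Δv = v_e ln(m₀/m_f): m₀/m_f = exp(Δv / v_e) = exp(4650 / 4050.0) = exp(1.1481) = 3.1523.
m_f = m₀ / 3.1523 = 340,000 / 3.1523 = 107,858 kg.

final mass ≈ 108000 kg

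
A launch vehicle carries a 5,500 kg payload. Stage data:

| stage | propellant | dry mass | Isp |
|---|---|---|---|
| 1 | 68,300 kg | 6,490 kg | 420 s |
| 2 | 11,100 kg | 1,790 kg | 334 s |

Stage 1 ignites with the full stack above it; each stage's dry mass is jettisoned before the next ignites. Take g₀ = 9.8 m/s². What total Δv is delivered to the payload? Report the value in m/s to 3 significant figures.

Ignition mass of stage 1 = 68,300+6,490 + 11,100+1,790 + 5,500 = 93,180 kg.
Stage 1: m₀ = 93,180 kg, m_f = 93,180 − 68,300 = 24,880 kg; Δv = 420×9.8×ln(3.745) = 4116.0×1.3205 ≈ 5435 m/s.
Stage 2: m₀ = 18,390 kg, m_f = 18,390 − 11,100 = 7,290 kg; Δv = 334×9.8×ln(2.523) = 3273.2×0.9253 ≈ 3029 m/s.
Total Δv = 5435 + 3029 = 8464 m/s.

Δv ≈ 8460 m/s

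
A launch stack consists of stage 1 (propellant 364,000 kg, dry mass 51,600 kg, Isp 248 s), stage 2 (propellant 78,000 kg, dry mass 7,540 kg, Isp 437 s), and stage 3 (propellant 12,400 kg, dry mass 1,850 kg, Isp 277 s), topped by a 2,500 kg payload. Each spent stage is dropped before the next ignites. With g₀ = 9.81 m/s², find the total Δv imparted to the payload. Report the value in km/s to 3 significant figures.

Δv ≈ 12.8 km/s

Ignition mass of stage 1 = 364,000+51,600 + 78,000+7,540 + 12,400+1,850 + 2,500 = 517,890 kg.
Stage 1: m₀ = 517,890 kg, m_f = 517,890 − 364,000 = 153,890 kg; Δv = 248×9.81×ln(3.365) = 2432.9×1.2135 ≈ 2952 m/s.
Stage 2: m₀ = 102,290 kg, m_f = 102,290 − 78,000 = 24,290 kg; Δv = 437×9.81×ln(4.211) = 4287.0×1.4377 ≈ 6164 m/s.
Stage 3: m₀ = 16,750 kg, m_f = 16,750 − 12,400 = 4,350 kg; Δv = 277×9.81×ln(3.851) = 2717.4×1.3482 ≈ 3664 m/s.
Total Δv = 2952 + 6164 + 3664 = 12780 m/s.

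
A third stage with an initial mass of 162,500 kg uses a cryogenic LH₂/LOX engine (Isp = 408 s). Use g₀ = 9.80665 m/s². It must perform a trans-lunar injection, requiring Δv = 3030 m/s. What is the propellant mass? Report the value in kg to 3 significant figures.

propellant mass ≈ 86300 kg

v_e = Isp · g₀ = 408 × 9.80665 = 4001.1 m/s.
m₀/m_f = exp(Δv / v_e) = exp(3030 / 4001.1) = exp(0.7573) = 2.1325.
m_f = 162,500 / 2.1325 = 76,201.6 kg, so propellant = m₀ − m_f = 162,500 − 76,201.6 = 86,298.4 kg.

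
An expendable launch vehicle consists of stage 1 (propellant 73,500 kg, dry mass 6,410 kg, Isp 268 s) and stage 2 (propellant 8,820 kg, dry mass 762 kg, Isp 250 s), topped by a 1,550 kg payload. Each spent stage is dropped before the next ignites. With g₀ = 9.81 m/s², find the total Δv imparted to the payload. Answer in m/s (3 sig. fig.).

Δv ≈ 8180 m/s

Ignition mass of stage 1 = 73,500+6,410 + 8,820+762 + 1,550 = 91,042 kg.
Stage 1: m₀ = 91,042 kg, m_f = 91,042 − 73,500 = 17,542 kg; Δv = 268×9.81×ln(5.19) = 2629.1×1.6467 ≈ 4329 m/s.
Stage 2: m₀ = 11,132 kg, m_f = 11,132 − 8,820 = 2,312 kg; Δv = 250×9.81×ln(4.815) = 2452.5×1.5717 ≈ 3855 m/s.
Total Δv = 4329 + 3855 = 8184 m/s.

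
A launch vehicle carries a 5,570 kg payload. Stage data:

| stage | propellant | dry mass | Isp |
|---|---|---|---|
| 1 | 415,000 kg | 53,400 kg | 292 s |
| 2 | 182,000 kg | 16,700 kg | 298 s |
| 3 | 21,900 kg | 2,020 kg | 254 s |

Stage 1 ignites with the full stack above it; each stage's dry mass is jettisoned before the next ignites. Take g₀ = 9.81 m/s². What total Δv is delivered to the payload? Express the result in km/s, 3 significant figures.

Ignition mass of stage 1 = 415,000+53,400 + 182,000+16,700 + 21,900+2,020 + 5,570 = 696,590 kg.
Stage 1: m₀ = 696,590 kg, m_f = 696,590 − 415,000 = 281,590 kg; Δv = 292×9.81×ln(2.474) = 2864.5×0.9057 ≈ 2595 m/s.
Stage 2: m₀ = 228,190 kg, m_f = 228,190 − 182,000 = 46,190 kg; Δv = 298×9.81×ln(4.94) = 2923.4×1.5974 ≈ 4670 m/s.
Stage 3: m₀ = 29,490 kg, m_f = 29,490 − 21,900 = 7,590 kg; Δv = 254×9.81×ln(3.885) = 2491.7×1.3572 ≈ 3382 m/s.
Total Δv = 2595 + 4670 + 3382 = 10647 m/s.

Δv ≈ 10.6 km/s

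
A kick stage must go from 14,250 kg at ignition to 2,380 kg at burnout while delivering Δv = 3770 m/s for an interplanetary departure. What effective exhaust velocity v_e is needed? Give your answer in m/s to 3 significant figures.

ln(m₀/m_f) = ln(14250/2380) = ln(5.987) = 1.7897.
From the ideal rocket equation, v_e = Δv / ln(m₀/m_f) = 3770 / 1.7897 = 2106.5 m/s.

v_e ≈ 2110 m/s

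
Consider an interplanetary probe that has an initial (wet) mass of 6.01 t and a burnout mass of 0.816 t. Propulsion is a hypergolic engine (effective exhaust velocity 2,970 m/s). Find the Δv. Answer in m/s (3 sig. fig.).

Δv ≈ 5930 m/s

From the ideal rocket equation, Δv = v_e · ln(m₀/m_f) = 2970.0 × ln(7.365) = 2970.0 × 1.9968 ≈ 5930.4 m/s.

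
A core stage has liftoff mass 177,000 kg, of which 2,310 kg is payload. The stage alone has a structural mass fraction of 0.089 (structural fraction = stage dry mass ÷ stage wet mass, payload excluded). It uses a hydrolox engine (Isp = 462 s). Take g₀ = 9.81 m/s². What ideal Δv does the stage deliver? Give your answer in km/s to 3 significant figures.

Δv ≈ 10.4 km/s

Stage wet mass = m₀ − payload = 177,000 − 2,310 = 174,690 kg.
Stage dry mass = ε × stage wet mass = 0.089 × 174,690 = 15,547.4 kg.
Burnout mass m_f = stage dry + payload = 15,547.4 + 2,310 = 17,857.4 kg.
v_e = Isp · g₀ = 462 × 9.81 = 4532.2 m/s.
By the Tsiolkovsky rocket equation, Δv = v_e · ln(177,000/17,857.4) = 4532.2 × ln(9.912) = 4532.2 × 2.2937 ≈ 10396 m/s.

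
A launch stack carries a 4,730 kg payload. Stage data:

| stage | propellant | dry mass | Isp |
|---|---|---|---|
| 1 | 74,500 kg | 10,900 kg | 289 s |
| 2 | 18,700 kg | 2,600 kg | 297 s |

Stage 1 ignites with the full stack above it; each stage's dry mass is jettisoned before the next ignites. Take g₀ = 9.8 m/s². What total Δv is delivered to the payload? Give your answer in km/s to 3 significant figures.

Δv ≈ 6.82 km/s

Ignition mass of stage 1 = 74,500+10,900 + 18,700+2,600 + 4,730 = 111,430 kg.
Stage 1: m₀ = 111,430 kg, m_f = 111,430 − 74,500 = 36,930 kg; Δv = 289×9.8×ln(3.017) = 2832.2×1.1044 ≈ 3128 m/s.
Stage 2: m₀ = 26,030 kg, m_f = 26,030 − 18,700 = 7,330 kg; Δv = 297×9.8×ln(3.551) = 2910.6×1.2673 ≈ 3689 m/s.
Total Δv = 3128 + 3689 = 6817 m/s.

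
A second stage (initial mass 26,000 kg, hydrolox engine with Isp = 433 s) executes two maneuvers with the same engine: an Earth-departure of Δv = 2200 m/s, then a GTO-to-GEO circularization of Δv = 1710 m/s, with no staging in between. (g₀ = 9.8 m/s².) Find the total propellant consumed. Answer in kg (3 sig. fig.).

total propellant consumed ≈ 15700 kg

v_e = Isp · g₀ = 433 × 9.8 = 4243.4 m/s.
After the first burn: m = 26000 × exp(−2200/4243.4) = 26000 × 0.59544 = 15,481.4 kg.
After the second burn: m = 15,481.4 × exp(−1710/4243.4) = 15,481.4 × 0.66833 = 10,346.7 kg.
Total propellant = m₀ − m_final = 26000 − 10,346.7 = 15,653.3 kg.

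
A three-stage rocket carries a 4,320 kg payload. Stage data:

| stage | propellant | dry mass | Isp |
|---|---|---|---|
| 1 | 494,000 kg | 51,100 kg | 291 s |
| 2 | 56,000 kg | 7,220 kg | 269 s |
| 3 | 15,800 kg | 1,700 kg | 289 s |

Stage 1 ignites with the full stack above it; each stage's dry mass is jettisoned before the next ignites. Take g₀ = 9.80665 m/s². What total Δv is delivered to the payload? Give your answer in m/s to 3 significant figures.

Δv ≈ 10900 m/s

Ignition mass of stage 1 = 494,000+51,100 + 56,000+7,220 + 15,800+1,700 + 4,320 = 630,140 kg.
Stage 1: m₀ = 630,140 kg, m_f = 630,140 − 494,000 = 136,140 kg; Δv = 291×9.80665×ln(4.629) = 2853.7×1.5323 ≈ 4373 m/s.
Stage 2: m₀ = 85,040 kg, m_f = 85,040 − 56,000 = 29,040 kg; Δv = 269×9.80665×ln(2.928) = 2638.0×1.0744 ≈ 2834 m/s.
Stage 3: m₀ = 21,820 kg, m_f = 21,820 − 15,800 = 6,020 kg; Δv = 289×9.80665×ln(3.625) = 2834.1×1.2877 ≈ 3650 m/s.
Total Δv = 4373 + 2834 + 3650 = 10857 m/s.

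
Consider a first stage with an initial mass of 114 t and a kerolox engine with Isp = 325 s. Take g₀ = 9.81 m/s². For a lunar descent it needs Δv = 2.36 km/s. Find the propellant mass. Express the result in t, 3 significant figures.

v_e = Isp · g₀ = 325 × 9.81 = 3188.2 m/s.
By the Tsiolkovsky rocket equation, m₀/m_f = exp(Δv / v_e) = exp(2360 / 3188.2) = exp(0.7402) = 2.0964.
m_f = 114 / 2.0964 = 54.3789 t, so propellant = m₀ − m_f = 114 − 54.3789 = 59.6211 t.

propellant mass ≈ 59.6 t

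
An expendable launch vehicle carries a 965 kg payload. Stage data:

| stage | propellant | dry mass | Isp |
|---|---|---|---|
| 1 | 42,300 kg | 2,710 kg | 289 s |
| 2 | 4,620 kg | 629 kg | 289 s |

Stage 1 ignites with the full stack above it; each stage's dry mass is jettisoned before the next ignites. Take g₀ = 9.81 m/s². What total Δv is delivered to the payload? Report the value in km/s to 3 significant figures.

Ignition mass of stage 1 = 42,300+2,710 + 4,620+629 + 965 = 51,224 kg.
Stage 1: m₀ = 51,224 kg, m_f = 51,224 − 42,300 = 8,924 kg; Δv = 289×9.81×ln(5.74) = 2835.1×1.7475 ≈ 4954 m/s.
Stage 2: m₀ = 6,214 kg, m_f = 6,214 − 4,620 = 1,594 kg; Δv = 289×9.81×ln(3.898) = 2835.1×1.3606 ≈ 3857 m/s.
Total Δv = 4954 + 3857 = 8811 m/s.

Δv ≈ 8.81 km/s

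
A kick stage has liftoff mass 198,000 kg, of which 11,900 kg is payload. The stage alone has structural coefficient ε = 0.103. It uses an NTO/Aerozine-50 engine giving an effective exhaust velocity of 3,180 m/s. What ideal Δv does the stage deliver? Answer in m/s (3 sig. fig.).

Δv ≈ 5890 m/s

Stage wet mass = m₀ − payload = 198,000 − 11,900 = 186,100 kg.
Stage dry mass = ε × stage wet mass = 0.103 × 186,100 = 19,168.3 kg.
Burnout mass m_f = stage dry + payload = 19,168.3 + 11,900 = 31,068.3 kg.
Rocket equation: Δv = v_e · ln(198,000/31,068.3) = 3180.0 × ln(6.373) = 3180.0 × 1.8521 ≈ 5890 m/s.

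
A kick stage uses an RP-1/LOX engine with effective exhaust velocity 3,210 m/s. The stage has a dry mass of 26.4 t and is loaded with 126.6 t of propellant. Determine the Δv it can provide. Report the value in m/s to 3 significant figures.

m₀ = m_dry + m_prop = 26.4 + 126.6 = 153 t.
Rocket equation: Δv = v_e · ln(m₀/m_f) = 3210.0 × ln(5.795) = 3210.0 × 1.7571 ≈ 5640.2 m/s.

Δv ≈ 5640 m/s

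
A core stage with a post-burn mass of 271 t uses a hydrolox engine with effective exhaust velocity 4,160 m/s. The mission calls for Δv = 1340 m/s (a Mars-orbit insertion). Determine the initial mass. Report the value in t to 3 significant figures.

initial mass ≈ 374 t

By the Tsiolkovsky rocket equation, m₀/m_f = exp(Δv / v_e) = exp(1340 / 4160.0) = exp(0.3221) = 1.3800.
m₀ = m_f × 1.3800 = 271 × 1.3800 = 373.98 t.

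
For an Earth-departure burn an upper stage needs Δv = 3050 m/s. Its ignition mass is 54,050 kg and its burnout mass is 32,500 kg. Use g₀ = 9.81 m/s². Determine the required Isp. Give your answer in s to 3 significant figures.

Isp ≈ 611 s

ln(m₀/m_f) = ln(54050/32500) = ln(1.663) = 0.5087.
v_e = Δv / ln(m₀/m_f) = 3050 / 0.5087 = 5996.0 m/s.
Isp = v_e / g₀ = 5996.0 / 9.81 = 611.2 s.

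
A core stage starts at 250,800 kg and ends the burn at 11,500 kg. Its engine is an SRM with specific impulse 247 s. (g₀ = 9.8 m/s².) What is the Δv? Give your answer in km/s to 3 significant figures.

v_e = Isp · g₀ = 247 × 9.8 = 2420.6 m/s.
Δv = v_e · ln(m₀/m_f) = 2420.6 × ln(21.81) = 2420.6 × 3.0823 ≈ 7461.0 m/s.

Δv ≈ 7.46 km/s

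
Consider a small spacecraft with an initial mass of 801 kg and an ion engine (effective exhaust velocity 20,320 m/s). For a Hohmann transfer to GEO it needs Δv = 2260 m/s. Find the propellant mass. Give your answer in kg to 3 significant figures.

Using Δv = v_e ln(m₀/m_f): m₀/m_f = exp(Δv / v_e) = exp(2260 / 20320.0) = exp(0.1112) = 1.1176.
m_f = 801 / 1.1176 = 716.714 kg, so propellant = m₀ − m_f = 801 − 716.714 = 84.286 kg.

propellant mass ≈ 84.3 kg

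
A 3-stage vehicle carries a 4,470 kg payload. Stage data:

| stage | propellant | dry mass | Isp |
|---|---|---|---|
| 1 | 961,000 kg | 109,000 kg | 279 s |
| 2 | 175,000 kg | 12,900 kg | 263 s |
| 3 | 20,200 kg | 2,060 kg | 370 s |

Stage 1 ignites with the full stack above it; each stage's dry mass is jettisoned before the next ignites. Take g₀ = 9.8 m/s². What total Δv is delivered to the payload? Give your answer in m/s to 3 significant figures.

Ignition mass of stage 1 = 961,000+109,000 + 175,000+12,900 + 20,200+2,060 + 4,470 = 1,284,630 kg.
Stage 1: m₀ = 1,284,630 kg, m_f = 1,284,630 − 961,000 = 323,630 kg; Δv = 279×9.8×ln(3.969) = 2734.2×1.3786 ≈ 3769 m/s.
Stage 2: m₀ = 214,630 kg, m_f = 214,630 − 175,000 = 39,630 kg; Δv = 263×9.8×ln(5.416) = 2577.4×1.6893 ≈ 4354 m/s.
Stage 3: m₀ = 26,730 kg, m_f = 26,730 − 20,200 = 6,530 kg; Δv = 370×9.8×ln(4.093) = 3626.0×1.4094 ≈ 5110 m/s.
Total Δv = 3769 + 4354 + 5110 = 13233 m/s.

Δv ≈ 13200 m/s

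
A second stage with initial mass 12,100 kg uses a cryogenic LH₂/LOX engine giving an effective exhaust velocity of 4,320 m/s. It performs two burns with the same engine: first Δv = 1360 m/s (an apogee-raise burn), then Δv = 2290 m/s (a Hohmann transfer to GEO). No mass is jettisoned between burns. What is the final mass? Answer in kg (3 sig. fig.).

final mass ≈ 5200 kg

After the first burn: m = 12100 × exp(−1360/4320.0) = 12100 × 0.72992 = 8,832.03 kg.
After the second burn: m = 8,832.03 × exp(−2290/4320.0) = 8,832.03 × 0.58855 = 5,198.09 kg.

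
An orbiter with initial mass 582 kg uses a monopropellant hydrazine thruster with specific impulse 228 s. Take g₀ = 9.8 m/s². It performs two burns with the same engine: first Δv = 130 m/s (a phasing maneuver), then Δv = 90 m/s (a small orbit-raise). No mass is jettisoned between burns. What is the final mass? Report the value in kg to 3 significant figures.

final mass ≈ 527 kg

v_e = Isp · g₀ = 228 × 9.8 = 2234.4 m/s.
After the first burn: m = 582 × exp(−130/2234.4) = 582 × 0.94348 = 549.105 kg.
After the second burn: m = 549.105 × exp(−90/2234.4) = 549.105 × 0.96052 = 527.426 kg.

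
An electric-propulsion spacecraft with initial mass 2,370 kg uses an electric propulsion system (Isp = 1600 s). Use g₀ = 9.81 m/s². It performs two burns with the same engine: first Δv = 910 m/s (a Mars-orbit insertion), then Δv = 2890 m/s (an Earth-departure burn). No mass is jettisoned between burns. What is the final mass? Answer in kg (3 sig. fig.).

v_e = Isp · g₀ = 1600 × 9.81 = 15696.0 m/s.
After the first burn: m = 2370 × exp(−910/15696.0) = 2370 × 0.94367 = 2,236.5 kg.
After the second burn: m = 2,236.5 × exp(−2890/15696.0) = 2,236.5 × 0.83183 = 1,860.39 kg.

final mass ≈ 1860 kg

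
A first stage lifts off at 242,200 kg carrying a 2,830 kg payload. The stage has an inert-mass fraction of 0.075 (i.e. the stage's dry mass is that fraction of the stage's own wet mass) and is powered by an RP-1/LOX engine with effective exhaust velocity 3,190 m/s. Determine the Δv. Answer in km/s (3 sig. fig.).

Δv ≈ 7.83 km/s

Stage wet mass = m₀ − payload = 242,200 − 2,830 = 239,370 kg.
Stage dry mass = ε × stage wet mass = 0.075 × 239,370 = 17,952.8 kg.
Burnout mass m_f = stage dry + payload = 17,952.8 + 2,830 = 20,782.8 kg.
Δv = v_e · ln(242,200/20,782.8) = 3190.0 × ln(11.65) = 3190.0 × 2.4556 ≈ 7833 m/s.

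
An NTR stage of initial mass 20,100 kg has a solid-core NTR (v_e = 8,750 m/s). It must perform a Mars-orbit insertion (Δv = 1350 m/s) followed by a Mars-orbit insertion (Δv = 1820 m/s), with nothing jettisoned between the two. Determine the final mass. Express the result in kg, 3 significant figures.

final mass ≈ 14000 kg

After the first burn: m = 20100 × exp(−1350/8750.0) = 20100 × 0.85703 = 17,226.3 kg.
After the second burn: m = 17,226.3 × exp(−1820/8750.0) = 17,226.3 × 0.81221 = 13,991.4 kg.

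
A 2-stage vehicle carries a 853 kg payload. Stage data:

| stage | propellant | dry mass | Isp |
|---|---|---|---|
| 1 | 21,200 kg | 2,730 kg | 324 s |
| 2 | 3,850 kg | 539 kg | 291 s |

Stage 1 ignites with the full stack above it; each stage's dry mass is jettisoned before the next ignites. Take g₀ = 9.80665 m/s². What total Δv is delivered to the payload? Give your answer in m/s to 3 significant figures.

Δv ≈ 7910 m/s

Ignition mass of stage 1 = 21,200+2,730 + 3,850+539 + 853 = 29,172 kg.
Stage 1: m₀ = 29,172 kg, m_f = 29,172 − 21,200 = 7,972 kg; Δv = 324×9.80665×ln(3.659) = 3177.4×1.2973 ≈ 4122 m/s.
Stage 2: m₀ = 5,242 kg, m_f = 5,242 − 3,850 = 1,392 kg; Δv = 291×9.80665×ln(3.766) = 2853.7×1.3260 ≈ 3784 m/s.
Total Δv = 4122 + 3784 = 7906 m/s.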